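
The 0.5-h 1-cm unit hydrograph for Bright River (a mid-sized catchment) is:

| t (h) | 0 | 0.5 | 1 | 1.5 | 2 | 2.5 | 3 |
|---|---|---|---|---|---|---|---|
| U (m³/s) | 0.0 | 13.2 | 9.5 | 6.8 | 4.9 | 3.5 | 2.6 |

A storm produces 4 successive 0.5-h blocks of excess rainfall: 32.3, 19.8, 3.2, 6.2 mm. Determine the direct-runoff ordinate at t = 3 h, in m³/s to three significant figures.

By discrete convolution, Q_j = Σ (P_i / 10 mm) · U_{j−i}.
At t = 3 h (j=6): Q = (32.3/10)·2.6 + (19.8/10)·3.5 + (3.2/10)·4.9 + (6.2/10)·6.8 = 21.1 m³/s.

Q ≈ 21.1 m³/s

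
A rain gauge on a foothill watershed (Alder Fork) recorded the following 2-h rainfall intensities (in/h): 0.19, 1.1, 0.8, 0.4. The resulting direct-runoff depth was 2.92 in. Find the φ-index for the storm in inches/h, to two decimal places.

φ ≈ 0.28 in/h

Only the 3 blocks with intensity above φ contribute runoff: 1.1, 0.8, 0.4 in/h.
Σ(I−φ)·Δt = d  ⇒  (1.1+0.8+0.4 − 3φ)·2 = 2.92
φ = (2.300 − 2.92/2) / 3 = 0.28 in/h.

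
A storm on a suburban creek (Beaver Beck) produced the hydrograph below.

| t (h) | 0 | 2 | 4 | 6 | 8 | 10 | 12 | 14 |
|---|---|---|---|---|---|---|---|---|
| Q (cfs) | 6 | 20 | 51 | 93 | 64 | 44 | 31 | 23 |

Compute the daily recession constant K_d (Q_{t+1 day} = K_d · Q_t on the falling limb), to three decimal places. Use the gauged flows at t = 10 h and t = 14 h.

K_d ≈ 0.020

Between t = 10 h and t = 14 h the flow falls from 44 to 23 cfs over 2×2 h = 4 h.
Per-interval ratio K = (23/44)^(1/2) = 0.7230; K_d = K^(24/2) = 0.020.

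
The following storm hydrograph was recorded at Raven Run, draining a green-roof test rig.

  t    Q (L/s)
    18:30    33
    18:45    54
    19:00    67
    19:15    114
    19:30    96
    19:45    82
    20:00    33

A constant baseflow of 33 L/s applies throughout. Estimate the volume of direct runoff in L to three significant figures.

V ≈ 2.23 × 10^5 L

Direct-runoff ordinates (Q − Q_b): 0.0, 21.0, 34.0, 81.0, 63.0, 49.0, 0.0 L/s.
ΣQ_DR = 248.0 L/s.
With Δt = 0.25 h = 900 s, V = ΣQ_DR · Δt = 248.0 × 900 = 2.23 × 10^5 L.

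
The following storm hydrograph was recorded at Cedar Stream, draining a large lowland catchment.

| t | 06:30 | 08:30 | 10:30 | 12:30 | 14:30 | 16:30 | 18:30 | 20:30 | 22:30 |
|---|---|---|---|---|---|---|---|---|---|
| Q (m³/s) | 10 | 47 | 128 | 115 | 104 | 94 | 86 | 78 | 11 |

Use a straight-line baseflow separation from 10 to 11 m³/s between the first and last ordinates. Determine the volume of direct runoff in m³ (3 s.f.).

Direct-runoff ordinates (Q − Q_b): 0.00, 36.88, 117.75, 104.62, 93.50, 83.38, 75.25, 67.12, 0.00 m³/s.
ΣQ_DR = 578.5 m³/s.
With Δt = 2 h = 7200 s, V = ΣQ_DR · Δt = 578.5 × 7200 = 4.17 × 10^6 m³.

V ≈ 4.17 × 10^6 m³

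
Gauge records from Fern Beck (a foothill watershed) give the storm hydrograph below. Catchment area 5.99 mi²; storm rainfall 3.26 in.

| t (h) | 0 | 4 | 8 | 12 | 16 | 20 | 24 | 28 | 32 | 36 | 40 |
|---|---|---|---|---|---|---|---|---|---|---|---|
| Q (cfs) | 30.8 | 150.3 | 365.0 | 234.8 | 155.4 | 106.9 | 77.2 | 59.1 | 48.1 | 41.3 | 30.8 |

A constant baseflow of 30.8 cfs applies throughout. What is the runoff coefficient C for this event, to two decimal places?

C ≈ 0.31

ΣQ_DR = 960.9 cfs; V = ΣQ_DR·Δt = 1.384 × 10^7 ft³.
Runoff depth d = V / A = 0.9943 in.
C = d / P = 0.9943 / 3.26 = 0.31.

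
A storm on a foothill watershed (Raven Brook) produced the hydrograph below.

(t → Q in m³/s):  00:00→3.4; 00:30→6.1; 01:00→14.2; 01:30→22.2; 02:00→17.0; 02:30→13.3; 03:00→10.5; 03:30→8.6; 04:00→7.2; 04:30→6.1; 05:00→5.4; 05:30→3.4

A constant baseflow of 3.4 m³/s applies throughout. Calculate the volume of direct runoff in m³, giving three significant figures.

Direct-runoff ordinates (Q − Q_b): 0.0, 2.7, 10.8, 18.8, 13.6, 9.9, 7.1, 5.2, 3.8, 2.7, 2.0, 0.0 m³/s.
ΣQ_DR = 76.60 m³/s.
With Δt = 0.5 h = 1800 s, V = ΣQ_DR · Δt = 76.60 × 1800 = 1.38 × 10^5 m³.

V ≈ 1.38 × 10^5 m³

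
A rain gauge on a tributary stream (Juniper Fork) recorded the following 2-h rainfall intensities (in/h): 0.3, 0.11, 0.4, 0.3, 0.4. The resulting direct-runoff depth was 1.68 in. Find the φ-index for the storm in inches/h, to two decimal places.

φ ≈ 0.14 in/h

Only the 4 blocks with intensity above φ contribute runoff: 0.3, 0.4, 0.3, 0.4 in/h.
Σ(I−φ)·Δt = d  ⇒  (0.3+0.4+0.3+0.4 − 4φ)·2 = 1.68
φ = (1.400 − 1.68/2) / 4 = 0.14 in/h.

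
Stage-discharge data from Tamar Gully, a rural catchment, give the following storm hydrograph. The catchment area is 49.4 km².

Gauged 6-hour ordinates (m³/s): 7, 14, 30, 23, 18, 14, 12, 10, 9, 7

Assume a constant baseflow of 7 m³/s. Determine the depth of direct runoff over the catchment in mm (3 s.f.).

d ≈ 32.4 mm

Direct runoff: 0.0, 7.0, 23.0, 16.0, 11.0, 7.0, 5.0, 3.0, 2.0, 0.0 m³/s; ΣQ_DR = 74.00 m³/s.
V = ΣQ_DR · Δt = 74.00 × 21600 s = 1.598 × 10^6 m³.
Over A = 49.4 km², depth = V / A = 32.4 mm.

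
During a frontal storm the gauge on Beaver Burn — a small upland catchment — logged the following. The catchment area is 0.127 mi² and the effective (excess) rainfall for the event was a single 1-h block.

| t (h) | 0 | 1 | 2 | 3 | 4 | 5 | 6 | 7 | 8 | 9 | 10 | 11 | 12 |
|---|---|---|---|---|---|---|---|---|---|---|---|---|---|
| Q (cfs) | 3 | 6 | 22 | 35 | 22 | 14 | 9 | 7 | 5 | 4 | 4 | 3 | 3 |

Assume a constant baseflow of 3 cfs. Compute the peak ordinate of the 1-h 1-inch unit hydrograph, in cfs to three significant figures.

Direct runoff: 0.0, 3.0, 19.0, 32.0, 19.0, 11.0, 6.0, 4.0, 2.0, 1.0, 1.0, 0.0, 0.0 cfs; ΣQ_DR = 98.00 cfs, peak = 32.0 cfs.
Runoff depth d = ΣQ_DR·Δt / A = 98.00 × 3600 / (0.127 mi²) = 1.196 in.
The 1-inch UH is the DRH scaled by (1 in)/d, so U_p = 32.0 × 1/1.196 = 26.8 cfs.

U_p ≈ 26.8 cfs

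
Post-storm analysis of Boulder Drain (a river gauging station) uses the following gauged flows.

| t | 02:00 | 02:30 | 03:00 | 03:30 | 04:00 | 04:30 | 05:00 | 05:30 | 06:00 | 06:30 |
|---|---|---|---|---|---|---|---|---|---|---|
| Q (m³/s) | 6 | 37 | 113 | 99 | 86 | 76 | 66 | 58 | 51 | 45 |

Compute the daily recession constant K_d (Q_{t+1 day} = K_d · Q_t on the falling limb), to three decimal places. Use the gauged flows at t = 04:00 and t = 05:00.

K_d ≈ 0.002

Between t = 04:00 and t = 05:00 the flow falls from 86 to 66 m³/s over 2×0.5 h = 1 h.
Per-interval ratio K = (66/86)^(1/2) = 0.8760; K_d = K^(24/0.5) = 0.002.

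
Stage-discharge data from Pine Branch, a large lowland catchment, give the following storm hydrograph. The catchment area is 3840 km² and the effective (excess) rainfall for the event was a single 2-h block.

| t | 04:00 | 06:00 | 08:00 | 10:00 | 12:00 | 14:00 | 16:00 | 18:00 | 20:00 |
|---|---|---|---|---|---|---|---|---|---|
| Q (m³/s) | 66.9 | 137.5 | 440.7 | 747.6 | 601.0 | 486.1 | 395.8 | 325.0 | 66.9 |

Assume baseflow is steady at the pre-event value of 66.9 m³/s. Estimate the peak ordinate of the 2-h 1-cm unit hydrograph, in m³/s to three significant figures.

U_p ≈ 1360 m³/s

Direct runoff: 0.0, 70.6, 373.8, 680.7, 534.1, 419.2, 328.9, 258.1, 0.0 m³/s; ΣQ_DR = 2665 m³/s, peak = 680.7 m³/s.
Runoff depth d = ΣQ_DR·Δt / A = 2665 × 7200 / (3840 km²) = 4.998 mm.
The 1-cm UH is the DRH scaled by (10 mm)/d, so U_p = 680.7 × 10/4.998 = 1360 m³/s.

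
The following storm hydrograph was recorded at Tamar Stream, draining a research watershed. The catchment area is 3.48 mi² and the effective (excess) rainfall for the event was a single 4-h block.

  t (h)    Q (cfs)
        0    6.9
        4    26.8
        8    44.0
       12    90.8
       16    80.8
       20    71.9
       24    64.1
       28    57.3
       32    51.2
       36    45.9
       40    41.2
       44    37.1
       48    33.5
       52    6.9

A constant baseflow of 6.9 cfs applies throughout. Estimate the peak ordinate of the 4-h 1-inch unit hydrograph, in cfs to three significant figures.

U_p ≈ 83.8 cfs

Direct runoff: 0.0, 19.9, 37.1, 83.9, 73.9, 65.0, 57.2, 50.4, 44.3, 39.0, 34.3, 30.2, 26.6, 0.0 cfs; ΣQ_DR = 561.8 cfs, peak = 83.9 cfs.
Runoff depth d = ΣQ_DR·Δt / A = 561.8 × 14400 / (3.48 mi²) = 1.001 in.
The 1-inch UH is the DRH scaled by (1 in)/d, so U_p = 83.9 × 1/1.001 = 83.8 cfs.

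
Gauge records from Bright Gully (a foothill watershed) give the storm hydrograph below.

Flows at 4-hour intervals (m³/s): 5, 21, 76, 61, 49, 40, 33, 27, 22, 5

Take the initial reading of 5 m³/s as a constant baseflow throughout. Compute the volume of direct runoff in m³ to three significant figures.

V ≈ 4.16 × 10^6 m³

Direct-runoff ordinates (Q − Q_b): 0.0, 16.0, 71.0, 56.0, 44.0, 35.0, 28.0, 22.0, 17.0, 0.0 m³/s.
ΣQ_DR = 289.0 m³/s.
With Δt = 4 h = 14400 s, V = ΣQ_DR · Δt = 289.0 × 14400 = 4.16 × 10^6 m³.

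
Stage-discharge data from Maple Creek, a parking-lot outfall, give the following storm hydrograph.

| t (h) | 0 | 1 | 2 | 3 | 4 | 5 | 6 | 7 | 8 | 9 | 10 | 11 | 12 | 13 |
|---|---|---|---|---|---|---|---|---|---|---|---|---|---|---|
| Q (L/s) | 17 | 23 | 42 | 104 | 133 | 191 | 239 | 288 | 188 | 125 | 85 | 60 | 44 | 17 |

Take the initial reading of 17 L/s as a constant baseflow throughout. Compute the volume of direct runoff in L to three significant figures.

Direct-runoff ordinates (Q − Q_b): 0.0, 6.0, 25.0, 87.0, 116.0, 174.0, 222.0, 271.0, 171.0, 108.0, 68.0, 43.0, 27.0, 0.0 L/s.
ΣQ_DR = 1318 L/s.
With Δt = 1 h = 3600 s, V = ΣQ_DR · Δt = 1318 × 3600 = 4.74 × 10^6 L.

V ≈ 4.74 × 10^6 L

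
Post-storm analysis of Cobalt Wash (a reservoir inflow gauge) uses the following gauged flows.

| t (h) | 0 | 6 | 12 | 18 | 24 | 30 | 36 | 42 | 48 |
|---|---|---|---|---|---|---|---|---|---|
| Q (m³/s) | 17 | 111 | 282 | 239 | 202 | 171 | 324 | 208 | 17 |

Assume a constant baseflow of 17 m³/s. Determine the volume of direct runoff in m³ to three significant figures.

Direct-runoff ordinates (Q − Q_b): 0.0, 94.0, 265.0, 222.0, 185.0, 154.0, 307.0, 191.0, 0.0 m³/s.
ΣQ_DR = 1418 m³/s.
With Δt = 6 h = 21600 s, V = ΣQ_DR · Δt = 1418 × 21600 = 3.06 × 10^7 m³.

V ≈ 3.06 × 10^7 m³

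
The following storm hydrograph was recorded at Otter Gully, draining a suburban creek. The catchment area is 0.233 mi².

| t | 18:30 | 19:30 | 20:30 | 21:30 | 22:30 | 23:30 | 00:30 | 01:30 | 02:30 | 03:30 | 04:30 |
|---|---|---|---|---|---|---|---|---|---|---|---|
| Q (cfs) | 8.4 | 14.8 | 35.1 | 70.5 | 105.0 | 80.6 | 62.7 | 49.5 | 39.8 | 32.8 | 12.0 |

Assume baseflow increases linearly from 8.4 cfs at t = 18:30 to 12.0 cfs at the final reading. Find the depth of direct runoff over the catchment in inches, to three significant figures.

Direct runoff: 0.00, 6.04, 25.98, 61.02, 95.16, 70.40, 52.14, 38.58, 28.52, 21.16, 0.00 cfs; ΣQ_DR = 399.0 cfs.
V = ΣQ_DR · Δt = 399.0 × 3600 s = 1.436 × 10^6 ft³.
Over A = 0.233 mi², depth = V / A = 2.65 in.

d ≈ 2.65 in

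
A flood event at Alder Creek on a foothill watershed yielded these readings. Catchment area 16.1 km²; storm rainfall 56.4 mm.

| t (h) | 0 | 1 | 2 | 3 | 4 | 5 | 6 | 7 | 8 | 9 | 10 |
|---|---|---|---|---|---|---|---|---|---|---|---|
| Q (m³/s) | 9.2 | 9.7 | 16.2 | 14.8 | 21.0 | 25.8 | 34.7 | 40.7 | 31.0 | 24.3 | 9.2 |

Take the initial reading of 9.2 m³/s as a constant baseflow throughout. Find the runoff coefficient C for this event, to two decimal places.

ΣQ_DR = 135.4 m³/s; V = ΣQ_DR·Δt = 4.874 × 10^5 m³.
Runoff depth d = V / A = 30.28 mm.
C = d / P = 30.28 / 56.4 = 0.54.

C ≈ 0.54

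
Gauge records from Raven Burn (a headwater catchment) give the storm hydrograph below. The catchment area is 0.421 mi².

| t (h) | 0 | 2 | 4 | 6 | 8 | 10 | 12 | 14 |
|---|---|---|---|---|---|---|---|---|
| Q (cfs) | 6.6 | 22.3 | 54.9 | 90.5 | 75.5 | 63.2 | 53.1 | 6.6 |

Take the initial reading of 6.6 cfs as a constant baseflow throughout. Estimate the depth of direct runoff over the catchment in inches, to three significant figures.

d ≈ 2.35 in

Direct runoff: 0.0, 15.7, 48.3, 83.9, 68.9, 56.6, 46.5, 0.0 cfs; ΣQ_DR = 319.9 cfs.
V = ΣQ_DR · Δt = 319.9 × 7200 s = 2.303 × 10^6 ft³.
Over A = 0.421 mi², depth = V / A = 2.35 in.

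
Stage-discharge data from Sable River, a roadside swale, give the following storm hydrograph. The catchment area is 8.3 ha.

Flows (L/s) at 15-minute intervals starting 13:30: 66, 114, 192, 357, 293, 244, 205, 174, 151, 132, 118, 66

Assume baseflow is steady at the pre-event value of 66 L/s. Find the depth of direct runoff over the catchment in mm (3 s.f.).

Direct runoff: 0.0, 48.0, 126.0, 291.0, 227.0, 178.0, 139.0, 108.0, 85.0, 66.0, 52.0, 0.0 L/s; ΣQ_DR = 1320 L/s.
V = ΣQ_DR · Δt = 1320 × 900 s = 1.188 × 10^6 L.
Over A = 8.3 ha, depth = V / A = 14.3 mm.

d ≈ 14.3 mm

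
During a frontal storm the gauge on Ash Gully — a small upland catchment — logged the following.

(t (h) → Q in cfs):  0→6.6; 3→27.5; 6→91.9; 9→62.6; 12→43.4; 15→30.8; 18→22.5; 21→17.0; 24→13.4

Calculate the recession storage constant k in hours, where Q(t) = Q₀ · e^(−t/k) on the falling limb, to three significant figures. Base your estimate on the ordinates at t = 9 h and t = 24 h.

On the falling limb, Q drops from 62.6 to 13.4 cfs between t = 9 h and t = 24 h (Δt = 15 h).
k = −Δt / ln(Q₂/Q₁) = −15 / ln(13.4/62.6) = 9.73 h.

k ≈ 9.73 h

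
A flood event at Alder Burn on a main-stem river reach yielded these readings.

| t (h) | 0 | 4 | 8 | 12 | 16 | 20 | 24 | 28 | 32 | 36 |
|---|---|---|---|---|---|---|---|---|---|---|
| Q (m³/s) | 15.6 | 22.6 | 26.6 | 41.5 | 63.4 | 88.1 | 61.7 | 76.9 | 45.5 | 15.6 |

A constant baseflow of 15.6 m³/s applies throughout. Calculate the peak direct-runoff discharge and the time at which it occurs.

Q_p = 72.5 m³/s at t = 20 h

Subtracting baseflow gives direct-runoff ordinates: 0.0, 7.0, 11.0, 25.9, 47.8, 72.5, 46.1, 61.3, 29.9, 0.0 m³/s.
The maximum is 72.5 m³/s, occurring at the reading for t = 20 h.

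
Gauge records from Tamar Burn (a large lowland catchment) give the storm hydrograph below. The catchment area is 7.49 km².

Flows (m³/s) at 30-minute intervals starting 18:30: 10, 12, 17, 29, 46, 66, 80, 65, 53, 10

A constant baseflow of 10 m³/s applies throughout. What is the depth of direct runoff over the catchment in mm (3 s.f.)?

d ≈ 69.2 mm

Direct runoff: 0.0, 2.0, 7.0, 19.0, 36.0, 56.0, 70.0, 55.0, 43.0, 0.0 m³/s; ΣQ_DR = 288.0 m³/s.
V = ΣQ_DR · Δt = 288.0 × 1800 s = 5.184 × 10^5 m³.
Over A = 7.49 km², depth = V / A = 69.2 mm.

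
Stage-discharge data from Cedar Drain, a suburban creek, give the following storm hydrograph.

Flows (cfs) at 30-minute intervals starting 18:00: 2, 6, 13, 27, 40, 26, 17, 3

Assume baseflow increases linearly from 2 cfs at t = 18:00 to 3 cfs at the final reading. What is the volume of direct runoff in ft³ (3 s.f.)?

Direct-runoff ordinates (Q − Q_b): 0.00, 3.86, 10.71, 24.57, 37.43, 23.29, 14.14, 0.00 cfs.
ΣQ_DR = 114.0 cfs.
With Δt = 0.5 h = 1800 s, V = ΣQ_DR · Δt = 114.0 × 1800 = 2.05 × 10^5 ft³.

V ≈ 2.05 × 10^5 ft³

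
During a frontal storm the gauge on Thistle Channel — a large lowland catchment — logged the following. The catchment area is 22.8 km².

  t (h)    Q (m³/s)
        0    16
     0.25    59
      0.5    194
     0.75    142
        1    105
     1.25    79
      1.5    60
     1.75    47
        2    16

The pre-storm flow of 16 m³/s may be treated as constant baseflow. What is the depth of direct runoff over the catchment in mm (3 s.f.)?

Direct runoff: 0.0, 43.0, 178.0, 126.0, 89.0, 63.0, 44.0, 31.0, 0.0 m³/s; ΣQ_DR = 574.0 m³/s.
V = ΣQ_DR · Δt = 574.0 × 900 s = 5.166 × 10^5 m³.
Over A = 22.8 km², depth = V / A = 22.7 mm.

d ≈ 22.7 mm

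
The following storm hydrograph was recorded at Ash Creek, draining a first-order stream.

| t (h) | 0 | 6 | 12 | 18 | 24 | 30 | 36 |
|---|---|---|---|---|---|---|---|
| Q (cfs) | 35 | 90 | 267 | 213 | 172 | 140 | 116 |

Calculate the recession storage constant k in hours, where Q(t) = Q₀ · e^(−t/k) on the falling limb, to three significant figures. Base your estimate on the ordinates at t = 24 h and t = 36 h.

On the falling limb, Q drops from 172 to 116 cfs between t = 24 h and t = 36 h (Δt = 12 h).
k = −Δt / ln(Q₂/Q₁) = −12 / ln(116/172) = 30.5 h.

k ≈ 30.5 h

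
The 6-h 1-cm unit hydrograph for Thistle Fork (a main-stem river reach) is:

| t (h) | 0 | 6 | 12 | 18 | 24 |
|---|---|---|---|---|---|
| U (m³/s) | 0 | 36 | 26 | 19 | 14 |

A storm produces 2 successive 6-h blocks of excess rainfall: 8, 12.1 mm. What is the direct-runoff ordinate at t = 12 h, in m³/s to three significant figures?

Q ≈ 64.4 m³/s

By discrete convolution, Q_j = Σ (P_i / 10 mm) · U_{j−i}.
At t = 12 h (j=2): Q = (8/10)·26 + (12.1/10)·36 = 64.4 m³/s.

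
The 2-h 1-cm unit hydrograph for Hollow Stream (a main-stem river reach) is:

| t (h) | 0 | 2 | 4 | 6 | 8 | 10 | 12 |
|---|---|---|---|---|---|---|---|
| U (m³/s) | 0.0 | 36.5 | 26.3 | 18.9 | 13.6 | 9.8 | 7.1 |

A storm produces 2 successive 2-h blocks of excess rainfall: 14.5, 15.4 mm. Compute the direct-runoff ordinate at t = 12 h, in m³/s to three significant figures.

By discrete convolution, Q_j = Σ (P_i / 10 mm) · U_{j−i}.
At t = 12 h (j=6): Q = (14.5/10)·7.1 + (15.4/10)·9.8 = 25.4 m³/s.

Q ≈ 25.4 m³/s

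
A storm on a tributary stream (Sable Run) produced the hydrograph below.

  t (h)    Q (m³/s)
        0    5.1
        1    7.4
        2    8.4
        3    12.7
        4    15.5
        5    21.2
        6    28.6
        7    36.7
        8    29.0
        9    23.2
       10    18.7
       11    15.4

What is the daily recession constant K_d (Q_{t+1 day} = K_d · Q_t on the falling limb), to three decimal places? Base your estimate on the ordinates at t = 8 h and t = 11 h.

K_d ≈ 0.006

Between t = 8 h and t = 11 h the flow falls from 29.0 to 15.4 m³/s over 3×1 h = 3 h.
Per-interval ratio K = (15.4/29.0)^(1/3) = 0.8098; K_d = K^(24/1) = 0.006.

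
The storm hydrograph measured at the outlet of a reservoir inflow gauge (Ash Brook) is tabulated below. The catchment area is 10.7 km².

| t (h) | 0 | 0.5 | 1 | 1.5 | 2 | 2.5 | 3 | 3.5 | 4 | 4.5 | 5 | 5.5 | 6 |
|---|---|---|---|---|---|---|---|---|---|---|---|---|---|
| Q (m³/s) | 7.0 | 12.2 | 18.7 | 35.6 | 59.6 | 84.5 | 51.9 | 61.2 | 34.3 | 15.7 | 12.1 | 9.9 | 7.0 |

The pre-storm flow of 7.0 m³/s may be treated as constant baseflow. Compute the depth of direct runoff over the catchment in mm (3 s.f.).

d ≈ 53.6 mm

Direct runoff: 0.0, 5.2, 11.7, 28.6, 52.6, 77.5, 44.9, 54.2, 27.3, 8.7, 5.1, 2.9, 0.0 m³/s; ΣQ_DR = 318.7 m³/s.
V = ΣQ_DR · Δt = 318.7 × 1800 s = 5.737 × 10^5 m³.
Over A = 10.7 km², depth = V / A = 53.6 mm.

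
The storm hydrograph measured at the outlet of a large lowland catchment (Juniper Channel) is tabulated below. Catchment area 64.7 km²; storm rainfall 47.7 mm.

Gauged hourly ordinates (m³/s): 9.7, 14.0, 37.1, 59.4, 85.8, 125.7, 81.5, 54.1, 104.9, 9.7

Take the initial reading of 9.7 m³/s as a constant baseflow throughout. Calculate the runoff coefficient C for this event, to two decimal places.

ΣQ_DR = 484.9 m³/s; V = ΣQ_DR·Δt = 1.746 × 10^6 m³.
Runoff depth d = V / A = 26.98 mm.
C = d / P = 26.98 / 47.7 = 0.57.

C ≈ 0.57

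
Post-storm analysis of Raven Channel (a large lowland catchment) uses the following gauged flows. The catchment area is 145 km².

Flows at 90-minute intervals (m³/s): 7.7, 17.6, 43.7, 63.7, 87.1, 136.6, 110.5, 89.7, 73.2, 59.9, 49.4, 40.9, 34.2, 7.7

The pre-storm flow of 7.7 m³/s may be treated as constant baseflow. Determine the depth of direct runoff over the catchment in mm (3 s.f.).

d ≈ 26.6 mm

Direct runoff: 0.0, 9.9, 36.0, 56.0, 79.4, 128.9, 102.8, 82.0, 65.5, 52.2, 41.7, 33.2, 26.5, 0.0 m³/s; ΣQ_DR = 714.1 m³/s.
V = ΣQ_DR · Δt = 714.1 × 5400 s = 3.856 × 10^6 m³.
Over A = 145 km², depth = V / A = 26.6 mm.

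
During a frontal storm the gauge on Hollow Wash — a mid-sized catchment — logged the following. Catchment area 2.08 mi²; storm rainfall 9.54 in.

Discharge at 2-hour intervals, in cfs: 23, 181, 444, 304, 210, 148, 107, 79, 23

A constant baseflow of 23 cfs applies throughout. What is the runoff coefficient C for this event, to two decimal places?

ΣQ_DR = 1312 cfs; V = ΣQ_DR·Δt = 9.446 × 10^6 ft³.
Runoff depth d = V / A = 1.955 in.
C = d / P = 1.955 / 9.54 = 0.20.

C ≈ 0.20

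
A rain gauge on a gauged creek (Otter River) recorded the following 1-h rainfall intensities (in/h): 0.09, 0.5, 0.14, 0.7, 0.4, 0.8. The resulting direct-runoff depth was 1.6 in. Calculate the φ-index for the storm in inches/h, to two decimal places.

φ ≈ 0.20 in/h

Only the 4 blocks with intensity above φ contribute runoff: 0.5, 0.7, 0.4, 0.8 in/h.
Σ(I−φ)·Δt = d  ⇒  (0.5+0.7+0.4+0.8 − 4φ)·1 = 1.6
φ = (2.400 − 1.6/1) / 4 = 0.20 in/h.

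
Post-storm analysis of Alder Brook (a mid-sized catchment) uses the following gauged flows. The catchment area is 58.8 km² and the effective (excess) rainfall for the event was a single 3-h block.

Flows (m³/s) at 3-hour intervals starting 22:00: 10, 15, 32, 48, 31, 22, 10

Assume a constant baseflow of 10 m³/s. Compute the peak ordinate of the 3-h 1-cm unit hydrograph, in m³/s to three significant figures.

Direct runoff: 0.0, 5.0, 22.0, 38.0, 21.0, 12.0, 0.0 m³/s; ΣQ_DR = 98.00 m³/s, peak = 38.0 m³/s.
Runoff depth d = ΣQ_DR·Δt / A = 98.00 × 10800 / (58.8 km²) = 18.00 mm.
The 1-cm UH is the DRH scaled by (10 mm)/d, so U_p = 38.0 × 10/18.00 = 21.1 m³/s.

U_p ≈ 21.1 m³/s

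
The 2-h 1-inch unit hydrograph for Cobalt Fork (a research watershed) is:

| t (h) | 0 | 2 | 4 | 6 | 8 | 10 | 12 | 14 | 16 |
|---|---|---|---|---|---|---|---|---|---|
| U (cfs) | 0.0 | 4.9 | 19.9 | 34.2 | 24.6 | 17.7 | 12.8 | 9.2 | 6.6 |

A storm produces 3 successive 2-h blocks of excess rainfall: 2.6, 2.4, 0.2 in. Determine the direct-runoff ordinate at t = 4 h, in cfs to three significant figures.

By discrete convolution, Q_j = Σ (P_i / 1 in) · U_{j−i}.
At t = 4 h (j=2): Q = (2.6/1)·19.9 + (2.4/1)·4.9 + (0.2/1)·0.0 = 63.5 cfs.

Q ≈ 63.5 cfs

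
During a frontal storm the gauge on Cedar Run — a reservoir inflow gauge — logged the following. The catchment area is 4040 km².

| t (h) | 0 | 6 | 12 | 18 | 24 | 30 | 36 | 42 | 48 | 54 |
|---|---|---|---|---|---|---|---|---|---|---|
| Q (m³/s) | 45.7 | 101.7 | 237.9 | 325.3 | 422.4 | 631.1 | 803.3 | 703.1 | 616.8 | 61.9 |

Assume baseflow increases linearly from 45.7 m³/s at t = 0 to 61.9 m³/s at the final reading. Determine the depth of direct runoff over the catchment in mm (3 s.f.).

d ≈ 18.2 mm

Direct runoff: 0.00, 54.20, 188.60, 274.20, 369.50, 576.40, 746.80, 644.80, 556.70, 0.00 m³/s; ΣQ_DR = 3411 m³/s.
V = ΣQ_DR · Δt = 3411 × 21600 s = 7.368 × 10^7 m³.
Over A = 4040 km², depth = V / A = 18.2 mm.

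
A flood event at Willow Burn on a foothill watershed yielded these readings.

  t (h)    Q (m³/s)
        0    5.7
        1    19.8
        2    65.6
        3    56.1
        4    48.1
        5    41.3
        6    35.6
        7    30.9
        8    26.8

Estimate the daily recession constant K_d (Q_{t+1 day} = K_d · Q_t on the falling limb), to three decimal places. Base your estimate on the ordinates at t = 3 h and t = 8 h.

Between t = 3 h and t = 8 h the flow falls from 56.1 to 26.8 m³/s over 5×1 h = 5 h.
Per-interval ratio K = (26.8/56.1)^(1/5) = 0.8626; K_d = K^(24/1) = 0.029.

K_d ≈ 0.029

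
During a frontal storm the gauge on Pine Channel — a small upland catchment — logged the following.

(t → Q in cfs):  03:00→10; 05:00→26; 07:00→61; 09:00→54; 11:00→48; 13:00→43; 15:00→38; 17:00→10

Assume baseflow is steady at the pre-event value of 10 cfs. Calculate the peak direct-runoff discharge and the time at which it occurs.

Q_p = 51.0 cfs at t = 07:00

Subtracting baseflow gives direct-runoff ordinates: 0.0, 16.0, 51.0, 44.0, 38.0, 33.0, 28.0, 0.0 cfs.
The maximum is 51.0 cfs, occurring at the reading for t = 07:00.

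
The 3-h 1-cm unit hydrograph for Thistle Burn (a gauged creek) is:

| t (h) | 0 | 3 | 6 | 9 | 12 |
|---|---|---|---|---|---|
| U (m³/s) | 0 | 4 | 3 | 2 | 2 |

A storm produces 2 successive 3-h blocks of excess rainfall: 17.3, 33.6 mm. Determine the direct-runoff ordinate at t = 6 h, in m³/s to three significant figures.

Q ≈ 18.6 m³/s

By discrete convolution, Q_j = Σ (P_i / 10 mm) · U_{j−i}.
At t = 6 h (j=2): Q = (17.3/10)·3 + (33.6/10)·4 = 18.6 m³/s.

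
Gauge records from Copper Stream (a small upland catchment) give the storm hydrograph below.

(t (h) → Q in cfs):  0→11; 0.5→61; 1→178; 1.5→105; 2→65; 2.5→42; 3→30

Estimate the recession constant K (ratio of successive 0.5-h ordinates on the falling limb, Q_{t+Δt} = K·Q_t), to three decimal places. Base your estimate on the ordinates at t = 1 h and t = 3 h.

Using the recession-limb readings at t = 1 h and t = 3 h: Q falls from 178 to 30 cfs over 4 intervals.
K = (Q₂/Q₁)^(1/4) = (30/178)^(1/4) = 0.641.

K ≈ 0.641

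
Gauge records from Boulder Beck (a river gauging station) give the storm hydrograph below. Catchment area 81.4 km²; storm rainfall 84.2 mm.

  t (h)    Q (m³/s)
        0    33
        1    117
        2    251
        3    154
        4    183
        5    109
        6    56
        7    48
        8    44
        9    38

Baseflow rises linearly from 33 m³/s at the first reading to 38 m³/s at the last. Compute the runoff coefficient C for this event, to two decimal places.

C ≈ 0.36

ΣQ_DR = 678.0 m³/s; V = ΣQ_DR·Δt = 2.441 × 10^6 m³.
Runoff depth d = V / A = 29.99 mm.
C = d / P = 29.99 / 84.2 = 0.36.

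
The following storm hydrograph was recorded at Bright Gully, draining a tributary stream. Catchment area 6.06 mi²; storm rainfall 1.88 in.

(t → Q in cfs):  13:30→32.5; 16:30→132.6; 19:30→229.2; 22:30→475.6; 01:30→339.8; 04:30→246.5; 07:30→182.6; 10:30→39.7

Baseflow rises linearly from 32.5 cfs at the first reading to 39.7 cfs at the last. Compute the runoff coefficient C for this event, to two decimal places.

C ≈ 0.57

ΣQ_DR = 1390 cfs; V = ΣQ_DR·Δt = 1.501 × 10^7 ft³.
Runoff depth d = V / A = 1.066 in.
C = d / P = 1.066 / 1.88 = 0.57.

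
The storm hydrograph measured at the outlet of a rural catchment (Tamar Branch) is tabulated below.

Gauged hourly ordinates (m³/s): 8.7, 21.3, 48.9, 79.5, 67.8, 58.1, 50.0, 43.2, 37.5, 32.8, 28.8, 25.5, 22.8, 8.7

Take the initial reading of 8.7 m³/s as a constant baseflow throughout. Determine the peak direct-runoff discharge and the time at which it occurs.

Subtracting baseflow gives direct-runoff ordinates: 0.0, 12.6, 40.2, 70.8, 59.1, 49.4, 41.3, 34.5, 28.8, 24.1, 20.1, 16.8, 14.1, 0.0 m³/s.
The maximum is 70.8 m³/s, occurring at the reading for t = 3 h.

Q_p = 70.8 m³/s at t = 3 h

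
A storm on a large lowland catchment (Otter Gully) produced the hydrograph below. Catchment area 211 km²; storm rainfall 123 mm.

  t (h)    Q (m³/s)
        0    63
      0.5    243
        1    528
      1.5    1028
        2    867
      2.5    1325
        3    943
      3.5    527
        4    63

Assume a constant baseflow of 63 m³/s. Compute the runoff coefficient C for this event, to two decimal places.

C ≈ 0.35

ΣQ_DR = 5020 m³/s; V = ΣQ_DR·Δt = 9.036 × 10^6 m³.
Runoff depth d = V / A = 42.82 mm.
C = d / P = 42.82 / 123 = 0.35.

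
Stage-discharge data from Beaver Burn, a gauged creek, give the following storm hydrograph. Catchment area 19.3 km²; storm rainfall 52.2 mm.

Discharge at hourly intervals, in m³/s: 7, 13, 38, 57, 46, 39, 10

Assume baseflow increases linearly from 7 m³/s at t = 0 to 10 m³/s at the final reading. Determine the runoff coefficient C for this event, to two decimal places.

ΣQ_DR = 150.5 m³/s; V = ΣQ_DR·Δt = 5.418 × 10^5 m³.
Runoff depth d = V / A = 28.07 mm.
C = d / P = 28.07 / 52.2 = 0.54.

C ≈ 0.54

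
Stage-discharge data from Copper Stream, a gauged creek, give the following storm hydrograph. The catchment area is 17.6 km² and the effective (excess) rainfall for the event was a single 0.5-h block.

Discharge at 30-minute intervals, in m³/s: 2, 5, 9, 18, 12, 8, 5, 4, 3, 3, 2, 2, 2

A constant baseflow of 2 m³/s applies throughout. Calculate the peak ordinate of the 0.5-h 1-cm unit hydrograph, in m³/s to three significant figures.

Direct runoff: 0.0, 3.0, 7.0, 16.0, 10.0, 6.0, 3.0, 2.0, 1.0, 1.0, 0.0, 0.0, 0.0 m³/s; ΣQ_DR = 49.00 m³/s, peak = 16.0 m³/s.
Runoff depth d = ΣQ_DR·Δt / A = 49.00 × 1800 / (17.6 km²) = 5.011 mm.
The 1-cm UH is the DRH scaled by (10 mm)/d, so U_p = 16.0 × 10/5.011 = 31.9 m³/s.

U_p ≈ 31.9 m³/s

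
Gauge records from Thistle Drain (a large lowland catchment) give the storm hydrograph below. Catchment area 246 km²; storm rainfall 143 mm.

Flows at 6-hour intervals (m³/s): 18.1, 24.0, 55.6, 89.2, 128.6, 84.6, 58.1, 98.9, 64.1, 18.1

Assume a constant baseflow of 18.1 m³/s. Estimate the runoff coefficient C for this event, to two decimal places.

ΣQ_DR = 458.3 m³/s; V = ΣQ_DR·Δt = 9.899 × 10^6 m³.
Runoff depth d = V / A = 40.24 mm.
C = d / P = 40.24 / 143 = 0.28.

C ≈ 0.28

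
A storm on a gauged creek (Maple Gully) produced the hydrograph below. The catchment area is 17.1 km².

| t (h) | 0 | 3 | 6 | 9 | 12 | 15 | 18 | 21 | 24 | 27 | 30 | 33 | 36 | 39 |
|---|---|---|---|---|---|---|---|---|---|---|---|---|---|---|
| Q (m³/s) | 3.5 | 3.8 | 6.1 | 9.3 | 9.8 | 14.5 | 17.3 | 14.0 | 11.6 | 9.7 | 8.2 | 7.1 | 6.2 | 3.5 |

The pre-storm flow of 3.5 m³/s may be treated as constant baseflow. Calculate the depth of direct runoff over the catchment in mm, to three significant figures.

Direct runoff: 0.0, 0.3, 2.6, 5.8, 6.3, 11.0, 13.8, 10.5, 8.1, 6.2, 4.7, 3.6, 2.7, 0.0 m³/s; ΣQ_DR = 75.60 m³/s.
V = ΣQ_DR · Δt = 75.60 × 10800 s = 8.165 × 10^5 m³.
Over A = 17.1 km², depth = V / A = 47.7 mm.

d ≈ 47.7 mm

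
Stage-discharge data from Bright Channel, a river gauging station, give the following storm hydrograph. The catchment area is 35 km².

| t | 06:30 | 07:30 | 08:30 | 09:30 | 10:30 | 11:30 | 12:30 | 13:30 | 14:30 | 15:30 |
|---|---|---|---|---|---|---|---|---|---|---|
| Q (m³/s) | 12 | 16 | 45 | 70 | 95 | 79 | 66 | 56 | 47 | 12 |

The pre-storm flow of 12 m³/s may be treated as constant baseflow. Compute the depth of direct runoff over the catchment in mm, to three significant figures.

Direct runoff: 0.0, 4.0, 33.0, 58.0, 83.0, 67.0, 54.0, 44.0, 35.0, 0.0 m³/s; ΣQ_DR = 378.0 m³/s.
V = ΣQ_DR · Δt = 378.0 × 3600 s = 1.361 × 10^6 m³.
Over A = 35 km², depth = V / A = 38.9 mm.

d ≈ 38.9 mm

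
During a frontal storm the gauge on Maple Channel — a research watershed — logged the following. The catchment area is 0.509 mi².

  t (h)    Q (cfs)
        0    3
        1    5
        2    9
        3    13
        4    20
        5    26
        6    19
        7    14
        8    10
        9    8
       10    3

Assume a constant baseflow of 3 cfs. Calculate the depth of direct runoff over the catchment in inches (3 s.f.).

d ≈ 0.295 in

Direct runoff: 0.0, 2.0, 6.0, 10.0, 17.0, 23.0, 16.0, 11.0, 7.0, 5.0, 0.0 cfs; ΣQ_DR = 97.00 cfs.
V = ΣQ_DR · Δt = 97.00 × 3600 s = 3.492 × 10^5 ft³.
Over A = 0.509 mi², depth = V / A = 0.295 in.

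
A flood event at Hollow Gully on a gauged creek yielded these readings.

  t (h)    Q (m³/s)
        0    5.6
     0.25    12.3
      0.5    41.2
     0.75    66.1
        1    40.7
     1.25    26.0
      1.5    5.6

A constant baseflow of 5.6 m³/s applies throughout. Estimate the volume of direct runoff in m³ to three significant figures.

Direct-runoff ordinates (Q − Q_b): 0.0, 6.7, 35.6, 60.5, 35.1, 20.4, 0.0 m³/s.
ΣQ_DR = 158.3 m³/s.
With Δt = 0.25 h = 900 s, V = ΣQ_DR · Δt = 158.3 × 900 = 1.42 × 10^5 m³.

V ≈ 1.42 × 10^5 m³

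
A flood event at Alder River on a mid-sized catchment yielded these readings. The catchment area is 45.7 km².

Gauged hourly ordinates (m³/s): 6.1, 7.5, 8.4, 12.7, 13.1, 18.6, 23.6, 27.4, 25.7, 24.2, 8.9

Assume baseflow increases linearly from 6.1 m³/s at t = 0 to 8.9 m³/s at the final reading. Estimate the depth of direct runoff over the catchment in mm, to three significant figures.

Direct runoff: 0.00, 1.12, 1.74, 5.76, 5.88, 11.10, 15.82, 19.34, 17.36, 15.58, 0.00 m³/s; ΣQ_DR = 93.70 m³/s.
V = ΣQ_DR · Δt = 93.70 × 3600 s = 3.373 × 10^5 m³.
Over A = 45.7 km², depth = V / A = 7.38 mm.

d ≈ 7.38 mm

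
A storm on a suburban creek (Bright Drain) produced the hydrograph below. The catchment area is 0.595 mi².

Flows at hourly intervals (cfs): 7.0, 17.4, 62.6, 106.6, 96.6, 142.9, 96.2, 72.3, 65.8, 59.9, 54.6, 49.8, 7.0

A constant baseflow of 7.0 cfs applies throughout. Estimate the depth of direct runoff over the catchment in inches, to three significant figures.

Direct runoff: 0.0, 10.4, 55.6, 99.6, 89.6, 135.9, 89.2, 65.3, 58.8, 52.9, 47.6, 42.8, 0.0 cfs; ΣQ_DR = 747.7 cfs.
V = ΣQ_DR · Δt = 747.7 × 3600 s = 2.692 × 10^6 ft³.
Over A = 0.595 mi², depth = V / A = 1.95 in.

d ≈ 1.95 in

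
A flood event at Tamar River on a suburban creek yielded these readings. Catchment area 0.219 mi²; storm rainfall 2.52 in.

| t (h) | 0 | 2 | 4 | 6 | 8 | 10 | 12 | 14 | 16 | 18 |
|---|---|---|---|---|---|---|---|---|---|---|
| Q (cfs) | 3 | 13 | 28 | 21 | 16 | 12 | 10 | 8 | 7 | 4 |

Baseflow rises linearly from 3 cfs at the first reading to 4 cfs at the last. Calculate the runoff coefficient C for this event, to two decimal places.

C ≈ 0.49

ΣQ_DR = 87.00 cfs; V = ΣQ_DR·Δt = 6.264 × 10^5 ft³.
Runoff depth d = V / A = 1.231 in.
C = d / P = 1.231 / 2.52 = 0.49.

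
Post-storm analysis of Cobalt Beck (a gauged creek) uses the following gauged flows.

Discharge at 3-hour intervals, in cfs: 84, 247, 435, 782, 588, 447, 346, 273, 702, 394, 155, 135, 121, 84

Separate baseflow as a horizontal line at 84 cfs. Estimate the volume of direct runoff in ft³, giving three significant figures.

Direct-runoff ordinates (Q − Q_b): 0.0, 163.0, 351.0, 698.0, 504.0, 363.0, 262.0, 189.0, 618.0, 310.0, 71.0, 51.0, 37.0, 0.0 cfs.
ΣQ_DR = 3617 cfs.
With Δt = 3 h = 10800 s, V = ΣQ_DR · Δt = 3617 × 10800 = 3.91 × 10^7 ft³.

V ≈ 3.91 × 10^7 ft³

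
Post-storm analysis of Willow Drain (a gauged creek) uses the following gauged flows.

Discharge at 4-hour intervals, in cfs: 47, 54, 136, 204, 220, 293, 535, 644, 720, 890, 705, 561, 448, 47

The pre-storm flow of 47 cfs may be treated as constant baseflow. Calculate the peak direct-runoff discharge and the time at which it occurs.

Q_p = 843.0 cfs at t = 36 h

Subtracting baseflow gives direct-runoff ordinates: 0.0, 7.0, 89.0, 157.0, 173.0, 246.0, 488.0, 597.0, 673.0, 843.0, 658.0, 514.0, 401.0, 0.0 cfs.
The maximum is 843.0 cfs, occurring at the reading for t = 36 h.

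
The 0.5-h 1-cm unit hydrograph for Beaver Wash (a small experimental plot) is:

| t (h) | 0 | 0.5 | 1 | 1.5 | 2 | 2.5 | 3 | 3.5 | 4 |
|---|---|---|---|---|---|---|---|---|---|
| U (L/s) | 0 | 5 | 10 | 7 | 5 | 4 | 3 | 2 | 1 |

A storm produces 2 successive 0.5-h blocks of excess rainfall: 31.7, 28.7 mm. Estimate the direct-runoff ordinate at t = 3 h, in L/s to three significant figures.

By discrete convolution, Q_j = Σ (P_i / 10 mm) · U_{j−i}.
At t = 3 h (j=6): Q = (31.7/10)·3 + (28.7/10)·4 = 21.0 L/s.

Q ≈ 21.0 L/s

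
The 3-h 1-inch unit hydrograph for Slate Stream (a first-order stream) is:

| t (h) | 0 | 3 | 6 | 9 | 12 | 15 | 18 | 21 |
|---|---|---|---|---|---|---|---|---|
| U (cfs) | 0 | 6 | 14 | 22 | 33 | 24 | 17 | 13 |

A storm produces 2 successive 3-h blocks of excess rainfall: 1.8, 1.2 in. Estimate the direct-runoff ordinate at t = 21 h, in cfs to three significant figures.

By discrete convolution, Q_j = Σ (P_i / 1 in) · U_{j−i}.
At t = 21 h (j=7): Q = (1.8/1)·13 + (1.2/1)·17 = 43.8 cfs.

Q ≈ 43.8 cfs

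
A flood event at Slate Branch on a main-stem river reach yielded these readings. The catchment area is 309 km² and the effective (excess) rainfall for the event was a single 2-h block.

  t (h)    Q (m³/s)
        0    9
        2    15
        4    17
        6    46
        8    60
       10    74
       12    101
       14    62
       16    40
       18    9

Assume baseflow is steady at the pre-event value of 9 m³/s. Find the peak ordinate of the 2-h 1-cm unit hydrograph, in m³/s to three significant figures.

Direct runoff: 0.0, 6.0, 8.0, 37.0, 51.0, 65.0, 92.0, 53.0, 31.0, 0.0 m³/s; ΣQ_DR = 343.0 m³/s, peak = 92.0 m³/s.
Runoff depth d = ΣQ_DR·Δt / A = 343.0 × 7200 / (309 km²) = 7.992 mm.
The 1-cm UH is the DRH scaled by (10 mm)/d, so U_p = 92.0 × 10/7.992 = 115 m³/s.

U_p ≈ 115 m³/s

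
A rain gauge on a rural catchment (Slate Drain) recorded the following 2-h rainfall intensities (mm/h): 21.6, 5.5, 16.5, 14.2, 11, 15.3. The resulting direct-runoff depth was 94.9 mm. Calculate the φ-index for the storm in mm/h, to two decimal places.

Only the 5 blocks with intensity above φ contribute runoff: 21.6, 16.5, 14.2, 11, 15.3 mm/h.
Σ(I−φ)·Δt = d  ⇒  (21.6+16.5+14.2+11+15.3 − 5φ)·2 = 94.9
φ = (78.60 − 94.9/2) / 5 = 6.23 mm/h.

φ ≈ 6.23 mm/h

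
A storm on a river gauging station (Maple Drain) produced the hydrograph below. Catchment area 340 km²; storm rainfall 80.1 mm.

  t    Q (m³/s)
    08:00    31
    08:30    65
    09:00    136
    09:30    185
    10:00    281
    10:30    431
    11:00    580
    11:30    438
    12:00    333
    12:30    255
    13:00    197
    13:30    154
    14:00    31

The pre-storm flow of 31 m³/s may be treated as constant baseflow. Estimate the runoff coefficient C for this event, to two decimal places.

C ≈ 0.18

ΣQ_DR = 2714 m³/s; V = ΣQ_DR·Δt = 4.885 × 10^6 m³.
Runoff depth d = V / A = 14.37 mm.
C = d / P = 14.37 / 80.1 = 0.18.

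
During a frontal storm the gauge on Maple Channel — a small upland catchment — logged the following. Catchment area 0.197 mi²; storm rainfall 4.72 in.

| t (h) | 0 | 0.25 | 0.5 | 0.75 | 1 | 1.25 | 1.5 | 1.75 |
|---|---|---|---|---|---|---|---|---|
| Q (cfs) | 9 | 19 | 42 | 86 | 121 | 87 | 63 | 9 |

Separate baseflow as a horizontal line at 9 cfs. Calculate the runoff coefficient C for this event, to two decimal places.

ΣQ_DR = 364.0 cfs; V = ΣQ_DR·Δt = 3.276 × 10^5 ft³.
Runoff depth d = V / A = 0.7158 in.
C = d / P = 0.7158 / 4.72 = 0.15.

C ≈ 0.15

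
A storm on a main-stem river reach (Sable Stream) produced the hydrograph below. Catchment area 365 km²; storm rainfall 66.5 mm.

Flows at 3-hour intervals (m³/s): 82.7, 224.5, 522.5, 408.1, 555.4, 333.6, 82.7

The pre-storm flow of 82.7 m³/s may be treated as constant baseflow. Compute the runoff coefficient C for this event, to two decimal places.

C ≈ 0.73

ΣQ_DR = 1631 m³/s; V = ΣQ_DR·Δt = 1.761 × 10^7 m³.
Runoff depth d = V / A = 48.25 mm.
C = d / P = 48.25 / 66.5 = 0.73.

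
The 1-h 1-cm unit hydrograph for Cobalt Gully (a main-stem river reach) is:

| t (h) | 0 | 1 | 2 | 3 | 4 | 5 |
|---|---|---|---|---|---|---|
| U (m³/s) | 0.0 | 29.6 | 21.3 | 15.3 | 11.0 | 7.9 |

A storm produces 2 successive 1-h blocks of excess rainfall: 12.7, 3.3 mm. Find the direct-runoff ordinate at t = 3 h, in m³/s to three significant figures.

Q ≈ 26.5 m³/s

By discrete convolution, Q_j = Σ (P_i / 10 mm) · U_{j−i}.
At t = 3 h (j=3): Q = (12.7/10)·15.3 + (3.3/10)·21.3 = 26.5 m³/s.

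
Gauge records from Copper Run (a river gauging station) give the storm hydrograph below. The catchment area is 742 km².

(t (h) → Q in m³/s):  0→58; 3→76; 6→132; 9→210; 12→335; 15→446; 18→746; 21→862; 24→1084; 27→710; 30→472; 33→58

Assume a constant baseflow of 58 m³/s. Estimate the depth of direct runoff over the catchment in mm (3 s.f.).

d ≈ 65.4 mm

Direct runoff: 0.0, 18.0, 74.0, 152.0, 277.0, 388.0, 688.0, 804.0, 1026.0, 652.0, 414.0, 0.0 m³/s; ΣQ_DR = 4493 m³/s.
V = ΣQ_DR · Δt = 4493 × 10800 s = 4.852 × 10^7 m³.
Over A = 742 km², depth = V / A = 65.4 mm.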